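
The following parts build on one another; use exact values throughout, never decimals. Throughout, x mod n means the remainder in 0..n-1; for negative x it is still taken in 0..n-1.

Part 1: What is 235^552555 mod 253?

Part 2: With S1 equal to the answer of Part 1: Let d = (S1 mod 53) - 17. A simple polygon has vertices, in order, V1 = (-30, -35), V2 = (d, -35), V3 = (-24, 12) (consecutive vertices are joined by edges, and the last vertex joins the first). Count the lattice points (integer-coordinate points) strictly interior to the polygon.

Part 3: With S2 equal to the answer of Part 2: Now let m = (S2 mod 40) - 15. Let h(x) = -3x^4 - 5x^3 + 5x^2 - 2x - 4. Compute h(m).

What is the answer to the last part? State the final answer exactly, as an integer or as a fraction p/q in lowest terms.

Part 1: squarings mod 253: 235^1=235, 235^2=71, 235^4=234, 235^8=108, 235^16=26, 235^32=170, 235^64=58, 235^128=75, 235^256=59, 235^512=192, 235^1024=179, 235^2048=163, 235^4096=4, 235^8192=16, 235^16384=3, 235^32768=9, 235^65536=81, 235^131072=236, 235^262144=36, 235^524288=31; 235^552555 = 235^1 * 235^2 * 235^8 * 235^32 * 235^64 * 235^512 * 235^1024 * 235^2048 * 235^8192 * 235^16384 * 235^524288 = 56 (mod 253); answer 56
Part 2: S1 = 56; d = -14; cross terms: (-30*-35 - -14*-35)=560, (-14*12 - -24*-35)=-1008, (-24*-35 - -30*12)=1200; twice the area = |752| = 752; area = 376; boundary points = 16 + 1 + 1 = 18; strictly interior points = area - boundary/2 + 1 = 368; answer 368
Part 3: S2 = 368; m = -7; -3*(-7)^4 - 5*(-7)^3 + 5*(-7)^2 - 2*(-7)^1 - 4 = (-7203) + (1715) + (245) + (14) + (-4) = -5233; answer -5233

-5233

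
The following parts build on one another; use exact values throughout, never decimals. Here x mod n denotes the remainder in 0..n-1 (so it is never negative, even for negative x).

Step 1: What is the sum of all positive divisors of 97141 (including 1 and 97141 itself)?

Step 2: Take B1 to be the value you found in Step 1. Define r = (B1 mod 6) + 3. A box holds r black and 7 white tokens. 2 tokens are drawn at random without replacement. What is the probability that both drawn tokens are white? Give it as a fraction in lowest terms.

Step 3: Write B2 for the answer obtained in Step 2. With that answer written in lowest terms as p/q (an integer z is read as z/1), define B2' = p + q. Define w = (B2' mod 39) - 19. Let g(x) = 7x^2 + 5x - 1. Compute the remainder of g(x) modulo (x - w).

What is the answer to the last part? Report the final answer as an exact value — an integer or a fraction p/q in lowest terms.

77

Step 1: 97141 = 11 * 8831; sigma = (1 + 11) * (1 + 8831) = 12 * 8832 = 105984; answer 105984
Step 2: B1 = 105984; r = 3; total draws C(10,2) = 45; favorable C(7,2) = 21; P = 7/15; answer 7/15
Step 3: B2 = 7/15; threaded value p + q = 22; w = 3; remainder = value at the root: 7*(3)^2 + 5*(3)^1 - 1 = (63) + (15) + (-1) = 77; answer 77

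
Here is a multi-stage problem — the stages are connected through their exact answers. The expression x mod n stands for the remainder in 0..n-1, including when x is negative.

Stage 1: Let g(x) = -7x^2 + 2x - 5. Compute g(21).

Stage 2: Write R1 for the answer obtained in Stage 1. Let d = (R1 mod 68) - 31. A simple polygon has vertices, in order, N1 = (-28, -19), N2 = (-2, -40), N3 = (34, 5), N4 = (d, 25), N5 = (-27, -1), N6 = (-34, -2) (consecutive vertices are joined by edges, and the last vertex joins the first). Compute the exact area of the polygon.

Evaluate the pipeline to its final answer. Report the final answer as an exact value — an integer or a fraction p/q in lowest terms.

4693/2

Stage 1: -7*(21)^2 + 2*(21)^1 - 5 = (-3087) + (42) + (-5) = -3050; answer -3050
Stage 2: R1 = -3050; d = -21; cross terms: (-28*-40 - -2*-19)=1082, (-2*5 - 34*-40)=1350, (34*25 - -21*5)=955, (-21*-1 - -27*25)=696, (-27*-2 - -34*-1)=20, (-34*-19 - -28*-2)=590; twice the area = |4693| = 4693; area = 4693/2; answer 4693/2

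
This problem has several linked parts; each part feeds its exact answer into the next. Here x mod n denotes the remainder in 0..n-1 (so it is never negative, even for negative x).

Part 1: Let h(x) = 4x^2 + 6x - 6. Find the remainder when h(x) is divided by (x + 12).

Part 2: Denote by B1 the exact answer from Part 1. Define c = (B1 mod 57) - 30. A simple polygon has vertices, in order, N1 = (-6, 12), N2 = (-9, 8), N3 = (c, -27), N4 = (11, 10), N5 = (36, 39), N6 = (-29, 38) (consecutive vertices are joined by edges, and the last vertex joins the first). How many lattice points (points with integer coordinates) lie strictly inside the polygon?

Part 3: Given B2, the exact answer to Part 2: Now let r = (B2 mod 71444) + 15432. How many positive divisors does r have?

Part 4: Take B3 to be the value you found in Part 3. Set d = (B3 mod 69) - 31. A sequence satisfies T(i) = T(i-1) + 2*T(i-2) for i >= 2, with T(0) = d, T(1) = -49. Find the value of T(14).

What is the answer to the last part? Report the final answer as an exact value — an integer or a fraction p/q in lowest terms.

Part 1: remainder = value at the root: 4*(-12)^2 + 6*(-12)^1 - 6 = (576) + (-72) + (-6) = 498; answer 498
Part 2: B1 = 498; c = 12; cross terms: (-6*8 - -9*12)=60, (-9*-27 - 12*8)=147, (12*10 - 11*-27)=417, (11*39 - 36*10)=69, (36*38 - -29*39)=2499, (-29*12 - -6*38)=-120; twice the area = |3072| = 3072; area = 1536; boundary points = 1 + 7 + 1 + 1 + 1 + 1 = 12; strictly interior points = area - boundary/2 + 1 = 1531; answer 1531
Part 3: B2 = 1531; r = 16963; 16963 is prime, so its only divisors are 1 and 16963; count = 2; answer 2
Part 4: B3 = 2; d = -29; T(2) = 1*(-49) + 2*(-29) = -107; iterating: T(2)=-107, T(3)=-205, T(4)=-419, T(5)=-829, T(6)=-1667, T(7)=-3325, T(8)=-6659, T(9)=-13309, T(10)=-26627, T(11)=-53245, T(12)=-106499, T(13)=-212989, T(14)=-425987; answer -425987

-425987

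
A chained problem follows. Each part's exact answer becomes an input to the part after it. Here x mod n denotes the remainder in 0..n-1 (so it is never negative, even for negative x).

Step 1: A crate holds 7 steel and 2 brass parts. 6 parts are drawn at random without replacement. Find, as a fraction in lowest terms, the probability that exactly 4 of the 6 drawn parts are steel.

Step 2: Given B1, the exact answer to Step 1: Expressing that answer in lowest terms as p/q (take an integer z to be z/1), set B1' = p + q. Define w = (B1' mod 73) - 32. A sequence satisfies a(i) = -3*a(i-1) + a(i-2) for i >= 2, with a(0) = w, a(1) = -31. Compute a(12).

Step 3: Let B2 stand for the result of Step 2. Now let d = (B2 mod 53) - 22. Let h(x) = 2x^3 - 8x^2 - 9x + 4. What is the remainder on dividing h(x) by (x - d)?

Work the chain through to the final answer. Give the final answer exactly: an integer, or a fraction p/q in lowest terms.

33295

Step 1: total draws C(9,6) = 84; favorable C(7,4)*C(2,2) = 35; P = 5/12; answer 5/12
Step 2: B1 = 5/12; threaded value p + q = 17; w = -15; a(2) = -3*(-31) + 1*(-15) = 78; iterating: a(2)=78, a(3)=-265, a(4)=873, a(5)=-2884, a(6)=9525, a(7)=-31459, a(8)=103902, a(9)=-343165, a(10)=1133397, a(11)=-3743356, a(12)=12363465; answer 12363465
Step 3: B2 = 12363465; d = 27; remainder = value at the root: 2*(27)^3 - 8*(27)^2 - 9*(27)^1 + 4 = (39366) + (-5832) + (-243) + (4) = 33295; answer 33295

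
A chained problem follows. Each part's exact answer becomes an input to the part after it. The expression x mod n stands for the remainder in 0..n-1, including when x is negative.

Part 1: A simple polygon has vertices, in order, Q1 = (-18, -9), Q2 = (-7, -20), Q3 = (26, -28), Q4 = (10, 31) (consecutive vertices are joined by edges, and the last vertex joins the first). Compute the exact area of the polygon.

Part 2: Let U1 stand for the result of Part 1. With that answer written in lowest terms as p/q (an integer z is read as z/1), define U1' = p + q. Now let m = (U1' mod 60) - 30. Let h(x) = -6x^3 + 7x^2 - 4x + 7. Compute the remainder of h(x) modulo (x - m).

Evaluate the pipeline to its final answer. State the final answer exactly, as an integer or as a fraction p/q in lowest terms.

Part 1: cross terms: (-18*-20 - -7*-9)=297, (-7*-28 - 26*-20)=716, (26*31 - 10*-28)=1086, (10*-9 - -18*31)=468; twice the area = |2567| = 2567; area = 2567/2; answer 2567/2
Part 2: U1 = 2567/2; threaded value p + q = 2569; m = 19; remainder = value at the root: -6*(19)^3 + 7*(19)^2 - 4*(19)^1 + 7 = (-41154) + (2527) + (-76) + (7) = -38696; answer -38696

-38696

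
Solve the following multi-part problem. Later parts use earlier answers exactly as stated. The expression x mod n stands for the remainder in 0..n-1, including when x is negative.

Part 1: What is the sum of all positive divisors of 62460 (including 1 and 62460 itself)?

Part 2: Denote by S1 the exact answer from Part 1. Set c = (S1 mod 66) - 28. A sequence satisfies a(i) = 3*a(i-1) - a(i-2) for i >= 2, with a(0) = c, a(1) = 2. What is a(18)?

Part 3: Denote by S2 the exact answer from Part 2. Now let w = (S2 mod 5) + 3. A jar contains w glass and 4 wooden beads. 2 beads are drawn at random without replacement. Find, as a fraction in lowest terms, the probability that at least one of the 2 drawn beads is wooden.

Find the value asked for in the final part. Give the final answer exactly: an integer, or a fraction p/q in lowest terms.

6/7

Part 1: 62460 = 2^2 * 3^2 * 5 * 347; sigma = (1 + 2 + 4) * (1 + 3 + 9) * (1 + 5) * (1 + 347) = 7 * 13 * 6 * 348 = 190008; answer 190008
Part 2: S1 = 190008; c = 32; a(2) = 3*(2) - 1*(32) = -26; iterating: a(2)=-26, a(3)=-80, a(4)=-214, a(5)=-562, a(6)=-1472, a(7)=-3854, a(8)=-10090, a(9)=-26416, a(10)=-69158, a(11)=-181058, a(12)=-474016, a(13)=-1240990, a(14)=-3248954, a(15)=-8505872, a(16)=-22268662, a(17)=-58300114, a(18)=-152631680; answer -152631680
Part 3: S2 = -152631680; w = 3; total draws C(7,2) = 21; complement C(3,2) = 3; favorable 21 - 3 = 18; P = 6/7; answer 6/7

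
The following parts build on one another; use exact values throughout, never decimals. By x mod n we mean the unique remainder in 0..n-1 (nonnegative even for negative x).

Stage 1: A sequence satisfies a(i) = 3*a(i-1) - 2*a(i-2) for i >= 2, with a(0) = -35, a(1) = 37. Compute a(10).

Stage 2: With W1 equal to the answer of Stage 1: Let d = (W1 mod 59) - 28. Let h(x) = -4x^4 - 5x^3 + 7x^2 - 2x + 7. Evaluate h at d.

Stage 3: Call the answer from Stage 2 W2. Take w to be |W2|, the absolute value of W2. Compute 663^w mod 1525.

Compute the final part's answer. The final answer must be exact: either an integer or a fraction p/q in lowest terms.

Stage 1: a(2) = 3*(37) - 2*(-35) = 181; iterating: a(2)=181, a(3)=469, a(4)=1045, a(5)=2197, a(6)=4501, a(7)=9109, a(8)=18325, a(9)=36757, a(10)=73621; answer 73621
Stage 2: W1 = 73621; d = 20; -4*(20)^4 - 5*(20)^3 + 7*(20)^2 - 2*(20)^1 + 7 = (-640000) + (-40000) + (2800) + (-40) + (7) = -677233; answer -677233
Stage 3: W2 = -677233; w = 677233; squarings mod 1525: 663^1=663, 663^2=369, 663^4=436, 663^8=996, 663^16=766, 663^32=1156, 663^64=436, 663^128=996, 663^256=766, 663^512=1156, 663^1024=436, 663^2048=996, 663^4096=766, 663^8192=1156, 663^16384=436, 663^32768=996, 663^65536=766, 663^131072=1156, 663^262144=436, 663^524288=996; 663^677233 = 663^1 * 663^16 * 663^32 * 663^64 * 663^256 * 663^1024 * 663^4096 * 663^16384 * 663^131072 * 663^524288 = 878 (mod 1525); answer 878

878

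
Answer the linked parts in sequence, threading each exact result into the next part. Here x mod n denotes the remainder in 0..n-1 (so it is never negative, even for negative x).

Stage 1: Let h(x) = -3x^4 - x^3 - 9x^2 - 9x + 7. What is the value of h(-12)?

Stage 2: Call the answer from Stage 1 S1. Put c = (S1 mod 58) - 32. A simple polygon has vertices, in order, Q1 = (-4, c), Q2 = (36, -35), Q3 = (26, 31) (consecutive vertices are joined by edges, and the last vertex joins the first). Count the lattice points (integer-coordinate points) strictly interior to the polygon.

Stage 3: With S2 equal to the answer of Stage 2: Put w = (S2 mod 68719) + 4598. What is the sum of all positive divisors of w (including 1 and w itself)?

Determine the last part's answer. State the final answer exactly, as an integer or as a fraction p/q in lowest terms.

Stage 1: -3*(-12)^4 - 1*(-12)^3 - 9*(-12)^2 - 9*(-12)^1 + 7 = (-62208) + (1728) + (-1296) + (108) + (7) = -61661; answer -61661
Stage 2: S1 = -61661; c = 19; cross terms: (-4*-35 - 36*19)=-544, (36*31 - 26*-35)=2026, (26*19 - -4*31)=618; twice the area = |2100| = 2100; area = 1050; boundary points = 2 + 2 + 6 = 10; strictly interior points = area - boundary/2 + 1 = 1046; answer 1046
Stage 3: S2 = 1046; w = 5644; 5644 = 2^2 * 17 * 83; sigma = (1 + 2 + 4) * (1 + 17) * (1 + 83) = 7 * 18 * 84 = 10584; answer 10584

10584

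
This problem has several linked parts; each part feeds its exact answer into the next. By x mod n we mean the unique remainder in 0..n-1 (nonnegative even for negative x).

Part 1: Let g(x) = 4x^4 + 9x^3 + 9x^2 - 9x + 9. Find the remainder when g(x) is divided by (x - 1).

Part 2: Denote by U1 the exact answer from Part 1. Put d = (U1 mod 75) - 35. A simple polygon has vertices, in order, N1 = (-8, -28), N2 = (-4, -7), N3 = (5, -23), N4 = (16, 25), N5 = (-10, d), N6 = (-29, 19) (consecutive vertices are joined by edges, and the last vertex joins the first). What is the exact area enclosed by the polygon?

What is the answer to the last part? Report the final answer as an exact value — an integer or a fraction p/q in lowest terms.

1003/2

Part 1: remainder = value at the root: 4*(1)^4 + 9*(1)^3 + 9*(1)^2 - 9*(1)^1 + 9 = (4) + (9) + (9) + (-9) + (9) = 22; answer 22
Part 2: U1 = 22; d = -13; cross terms: (-8*-7 - -4*-28)=-56, (-4*-23 - 5*-7)=127, (5*25 - 16*-23)=493, (16*-13 - -10*25)=42, (-10*19 - -29*-13)=-567, (-29*-28 - -8*19)=964; twice the area = |1003| = 1003; area = 1003/2; answer 1003/2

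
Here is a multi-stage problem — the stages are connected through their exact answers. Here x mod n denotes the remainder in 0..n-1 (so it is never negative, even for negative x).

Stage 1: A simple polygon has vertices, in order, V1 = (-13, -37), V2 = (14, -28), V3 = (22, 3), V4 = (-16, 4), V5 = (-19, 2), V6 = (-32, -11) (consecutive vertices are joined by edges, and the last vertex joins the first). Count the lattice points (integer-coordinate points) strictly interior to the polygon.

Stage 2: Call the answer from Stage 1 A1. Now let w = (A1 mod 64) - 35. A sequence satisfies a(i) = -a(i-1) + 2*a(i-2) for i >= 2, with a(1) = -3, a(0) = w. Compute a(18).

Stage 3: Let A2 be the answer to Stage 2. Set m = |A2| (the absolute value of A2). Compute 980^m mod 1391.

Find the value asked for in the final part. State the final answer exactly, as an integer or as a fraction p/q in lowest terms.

Stage 1: cross terms: (-13*-28 - 14*-37)=882, (14*3 - 22*-28)=658, (22*4 - -16*3)=136, (-16*2 - -19*4)=44, (-19*-11 - -32*2)=273, (-32*-37 - -13*-11)=1041; twice the area = |3034| = 3034; area = 1517; boundary points = 9 + 1 + 1 + 1 + 13 + 1 = 26; strictly interior points = area - boundary/2 + 1 = 1505; answer 1505
Stage 2: A1 = 1505; w = -2; a(2) = -1*(-3) + 2*(-2) = -1; iterating: a(2)=-1, a(3)=-5, a(4)=3, a(5)=-13, a(6)=19, a(7)=-45, a(8)=83, a(9)=-173, a(10)=339, a(11)=-685, a(12)=1363, a(13)=-2733, a(14)=5459, a(15)=-10925, a(16)=21843, a(17)=-43693, a(18)=87379; answer 87379
Stage 3: A2 = 87379; m = 87379; squarings mod 1391: 980^1=980, 980^2=610, 980^4=703, 980^8=404, 980^16=469, 980^32=183, 980^64=105, 980^128=1288, 980^256=872, 980^512=898, 980^1024=1015, 980^2048=885, 980^4096=92, 980^8192=118, 980^16384=14, 980^32768=196, 980^65536=859; 980^87379 = 980^1 * 980^2 * 980^16 * 980^64 * 980^256 * 980^1024 * 980^4096 * 980^16384 * 980^65536 = 814 (mod 1391); answer 814

814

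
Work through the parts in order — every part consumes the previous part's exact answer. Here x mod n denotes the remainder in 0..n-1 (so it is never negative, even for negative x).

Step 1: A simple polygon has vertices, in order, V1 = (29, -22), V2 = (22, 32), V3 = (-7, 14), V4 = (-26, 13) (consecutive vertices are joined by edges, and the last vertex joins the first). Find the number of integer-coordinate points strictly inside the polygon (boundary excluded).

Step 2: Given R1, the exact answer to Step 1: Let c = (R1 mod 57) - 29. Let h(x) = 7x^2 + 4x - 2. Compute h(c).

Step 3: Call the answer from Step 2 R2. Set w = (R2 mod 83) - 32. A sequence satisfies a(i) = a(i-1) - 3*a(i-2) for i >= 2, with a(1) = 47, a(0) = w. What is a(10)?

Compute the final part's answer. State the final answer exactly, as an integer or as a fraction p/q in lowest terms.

3233

Step 1: cross terms: (29*32 - 22*-22)=1412, (22*14 - -7*32)=532, (-7*13 - -26*14)=273, (-26*-22 - 29*13)=195; twice the area = |2412| = 2412; area = 1206; boundary points = 1 + 1 + 1 + 5 = 8; strictly interior points = area - boundary/2 + 1 = 1203; answer 1203
Step 2: R1 = 1203; c = -23; 7*(-23)^2 + 4*(-23)^1 - 2 = (3703) + (-92) + (-2) = 3609; answer 3609
Step 3: R2 = 3609; w = 8; a(2) = 1*(47) - 3*(8) = 23; iterating: a(2)=23, a(3)=-118, a(4)=-187, a(5)=167, a(6)=728, a(7)=227, a(8)=-1957, a(9)=-2638, a(10)=3233; answer 3233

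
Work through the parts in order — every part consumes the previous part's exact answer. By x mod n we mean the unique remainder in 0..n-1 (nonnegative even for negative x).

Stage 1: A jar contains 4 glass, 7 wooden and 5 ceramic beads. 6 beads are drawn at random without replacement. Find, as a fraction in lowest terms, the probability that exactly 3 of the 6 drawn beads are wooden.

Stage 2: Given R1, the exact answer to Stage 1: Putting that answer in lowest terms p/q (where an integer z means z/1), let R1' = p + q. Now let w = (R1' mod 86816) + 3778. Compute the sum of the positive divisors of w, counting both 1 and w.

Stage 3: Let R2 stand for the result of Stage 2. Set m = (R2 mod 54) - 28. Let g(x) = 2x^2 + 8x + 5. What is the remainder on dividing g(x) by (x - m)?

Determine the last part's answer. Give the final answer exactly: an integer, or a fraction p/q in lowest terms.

5

Stage 1: total draws C(16,6) = 8008; favorable C(7,3)*C(9,3) = 2940; P = 105/286; answer 105/286
Stage 2: R1 = 105/286; threaded value p + q = 391; w = 4169; 4169 = 11 * 379; sigma = (1 + 11) * (1 + 379) = 12 * 380 = 4560; answer 4560
Stage 3: R2 = 4560; m = -4; remainder = value at the root: 2*(-4)^2 + 8*(-4)^1 + 5 = (32) + (-32) + (5) = 5; answer 5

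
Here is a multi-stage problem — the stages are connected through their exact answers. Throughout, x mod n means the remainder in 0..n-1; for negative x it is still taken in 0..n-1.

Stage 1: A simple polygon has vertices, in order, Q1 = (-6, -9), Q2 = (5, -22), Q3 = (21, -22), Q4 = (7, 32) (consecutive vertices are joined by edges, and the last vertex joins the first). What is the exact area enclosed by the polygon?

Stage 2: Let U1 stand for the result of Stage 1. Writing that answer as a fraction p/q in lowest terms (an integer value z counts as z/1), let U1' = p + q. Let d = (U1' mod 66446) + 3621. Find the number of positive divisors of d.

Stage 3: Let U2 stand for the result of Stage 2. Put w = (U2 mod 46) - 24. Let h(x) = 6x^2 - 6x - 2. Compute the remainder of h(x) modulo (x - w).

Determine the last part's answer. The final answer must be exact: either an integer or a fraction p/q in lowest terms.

2050

Stage 1: cross terms: (-6*-22 - 5*-9)=177, (5*-22 - 21*-22)=352, (21*32 - 7*-22)=826, (7*-9 - -6*32)=129; twice the area = |1484| = 1484; area = 742; answer 742
Stage 2: U1 = 742; threaded value p + q = 743; d = 4364; 4364 = 2^2 * 1091; number of divisors = (2+1) * (1+1) = 6; answer 6
Stage 3: U2 = 6; w = -18; remainder = value at the root: 6*(-18)^2 - 6*(-18)^1 - 2 = (1944) + (108) + (-2) = 2050; answer 2050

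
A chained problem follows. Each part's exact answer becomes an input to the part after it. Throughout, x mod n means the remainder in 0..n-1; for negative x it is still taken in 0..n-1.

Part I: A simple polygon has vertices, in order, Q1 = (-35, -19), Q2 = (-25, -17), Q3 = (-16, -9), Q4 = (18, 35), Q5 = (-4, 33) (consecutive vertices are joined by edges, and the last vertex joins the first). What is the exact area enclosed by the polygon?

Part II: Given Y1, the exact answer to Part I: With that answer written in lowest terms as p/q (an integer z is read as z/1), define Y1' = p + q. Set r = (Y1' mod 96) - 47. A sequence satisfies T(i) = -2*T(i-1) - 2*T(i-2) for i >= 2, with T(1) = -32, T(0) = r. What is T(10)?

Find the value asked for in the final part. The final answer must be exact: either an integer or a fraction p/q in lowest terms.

Part I: cross terms: (-35*-17 - -25*-19)=120, (-25*-9 - -16*-17)=-47, (-16*35 - 18*-9)=-398, (18*33 - -4*35)=734, (-4*-19 - -35*33)=1231; twice the area = |1640| = 1640; area = 820; answer 820
Part II: Y1 = 820; threaded value p + q = 821; r = 6; T(2) = -2*(-32) - 2*(6) = 52; iterating: T(2)=52, T(3)=-40, T(4)=-24, T(5)=128, T(6)=-208, T(7)=160, T(8)=96, T(9)=-512, T(10)=832; answer 832

832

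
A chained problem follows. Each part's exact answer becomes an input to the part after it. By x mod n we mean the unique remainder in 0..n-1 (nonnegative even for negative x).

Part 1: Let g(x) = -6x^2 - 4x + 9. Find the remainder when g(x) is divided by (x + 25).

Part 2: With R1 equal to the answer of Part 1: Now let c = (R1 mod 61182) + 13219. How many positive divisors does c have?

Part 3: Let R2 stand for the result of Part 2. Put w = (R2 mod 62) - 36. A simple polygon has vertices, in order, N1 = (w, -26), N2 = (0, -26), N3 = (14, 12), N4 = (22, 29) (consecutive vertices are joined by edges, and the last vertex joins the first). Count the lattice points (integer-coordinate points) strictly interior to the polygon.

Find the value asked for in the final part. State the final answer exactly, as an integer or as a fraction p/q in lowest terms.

74

Part 1: remainder = value at the root: -6*(-25)^2 - 4*(-25)^1 + 9 = (-3750) + (100) + (9) = -3641; answer -3641
Part 2: R1 = -3641; c = 70760; 70760 = 2^3 * 5 * 29 * 61; number of divisors = (3+1) * (1+1) * (1+1) * (1+1) = 32; answer 32
Part 3: R2 = 32; w = -4; cross terms: (-4*-26 - 0*-26)=104, (0*12 - 14*-26)=364, (14*29 - 22*12)=142, (22*-26 - -4*29)=-456; twice the area = |154| = 154; area = 77; boundary points = 4 + 2 + 1 + 1 = 8; strictly interior points = area - boundary/2 + 1 = 74; answer 74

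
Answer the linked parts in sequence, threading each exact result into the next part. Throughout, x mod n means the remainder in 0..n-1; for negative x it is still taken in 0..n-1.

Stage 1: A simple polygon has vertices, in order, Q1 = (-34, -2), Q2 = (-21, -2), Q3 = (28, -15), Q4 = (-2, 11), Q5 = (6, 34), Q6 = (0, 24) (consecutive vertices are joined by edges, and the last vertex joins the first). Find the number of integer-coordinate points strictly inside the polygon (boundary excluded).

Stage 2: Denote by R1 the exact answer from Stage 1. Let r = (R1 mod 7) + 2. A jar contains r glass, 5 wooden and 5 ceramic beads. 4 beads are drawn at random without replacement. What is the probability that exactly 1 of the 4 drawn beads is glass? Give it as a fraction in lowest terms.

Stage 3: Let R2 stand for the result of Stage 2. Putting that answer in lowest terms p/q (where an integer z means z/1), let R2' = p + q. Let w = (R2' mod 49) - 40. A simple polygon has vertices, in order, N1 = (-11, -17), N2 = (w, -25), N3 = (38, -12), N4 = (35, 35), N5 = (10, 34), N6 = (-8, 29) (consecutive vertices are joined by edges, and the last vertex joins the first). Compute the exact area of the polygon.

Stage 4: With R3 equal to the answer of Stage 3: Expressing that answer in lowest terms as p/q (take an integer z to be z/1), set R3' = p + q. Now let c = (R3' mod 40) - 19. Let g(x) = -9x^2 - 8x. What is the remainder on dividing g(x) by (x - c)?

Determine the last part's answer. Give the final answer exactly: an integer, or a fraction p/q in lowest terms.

Stage 1: cross terms: (-34*-2 - -21*-2)=26, (-21*-15 - 28*-2)=371, (28*11 - -2*-15)=278, (-2*34 - 6*11)=-134, (6*24 - 0*34)=144, (0*-2 - -34*24)=816; twice the area = |1501| = 1501; area = 1501/2; boundary points = 13 + 1 + 2 + 1 + 2 + 2 = 21; strictly interior points = area - boundary/2 + 1 = 741; answer 741
Stage 2: R1 = 741; r = 8; total draws C(18,4) = 3060; favorable C(8,1)*C(10,3) = 960; P = 16/51; answer 16/51
Stage 3: R2 = 16/51; threaded value p + q = 67; w = -22; cross terms: (-11*-25 - -22*-17)=-99, (-22*-12 - 38*-25)=1214, (38*35 - 35*-12)=1750, (35*34 - 10*35)=840, (10*29 - -8*34)=562, (-8*-17 - -11*29)=455; twice the area = |4722| = 4722; area = 2361; answer 2361
Stage 4: R3 = 2361; threaded value p + q = 2362; c = -17; remainder = value at the root: -9*(-17)^2 - 8*(-17)^1 = (-2601) + (136) = -2465; answer -2465

-2465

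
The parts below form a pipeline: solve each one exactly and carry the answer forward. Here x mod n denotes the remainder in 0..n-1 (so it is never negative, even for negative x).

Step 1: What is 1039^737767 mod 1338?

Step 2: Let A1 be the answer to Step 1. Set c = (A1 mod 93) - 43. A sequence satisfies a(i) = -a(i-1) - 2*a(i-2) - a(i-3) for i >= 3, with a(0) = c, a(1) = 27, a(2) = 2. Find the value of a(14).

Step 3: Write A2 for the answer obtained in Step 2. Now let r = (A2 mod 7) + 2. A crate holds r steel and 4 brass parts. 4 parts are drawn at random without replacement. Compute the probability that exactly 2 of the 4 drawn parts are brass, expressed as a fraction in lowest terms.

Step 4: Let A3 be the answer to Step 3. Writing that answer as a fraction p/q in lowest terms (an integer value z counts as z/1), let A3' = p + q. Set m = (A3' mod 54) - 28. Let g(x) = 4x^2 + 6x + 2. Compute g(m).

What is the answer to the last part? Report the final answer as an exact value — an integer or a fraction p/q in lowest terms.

Step 1: squarings mod 1338: 1039^1=1039, 1039^2=1093, 1039^4=1153, 1039^8=775, 1039^16=1201, 1039^32=37, 1039^64=31, 1039^128=961, 1039^256=301, 1039^512=955, 1039^1024=847, 1039^2048=241, 1039^4096=547, 1039^8192=835, 1039^16384=127, 1039^32768=73, 1039^65536=1315, 1039^131072=529, 1039^262144=199, 1039^524288=799; 1039^737767 = 1039^1 * 1039^2 * 1039^4 * 1039^32 * 1039^64 * 1039^128 * 1039^256 * 1039^16384 * 1039^65536 * 1039^131072 * 1039^524288 = 607 (mod 1338); answer 607
Step 2: A1 = 607; c = 6; a(3) = -1*(2) - 2*(27) - 1*(6) = -62; iterating: a(3)=-62, a(4)=31, a(5)=91, a(6)=-91, a(7)=-122, a(8)=213, a(9)=122, a(10)=-426, a(11)=-31, a(12)=761, a(13)=-273, a(14)=-1218; answer -1218
Step 3: A2 = -1218; r = 2; total draws C(6,4) = 15; favorable C(4,2)*C(2,2) = 6; P = 2/5; answer 2/5
Step 4: A3 = 2/5; threaded value p + q = 7; m = -21; 4*(-21)^2 + 6*(-21)^1 + 2 = (1764) + (-126) + (2) = 1640; answer 1640

1640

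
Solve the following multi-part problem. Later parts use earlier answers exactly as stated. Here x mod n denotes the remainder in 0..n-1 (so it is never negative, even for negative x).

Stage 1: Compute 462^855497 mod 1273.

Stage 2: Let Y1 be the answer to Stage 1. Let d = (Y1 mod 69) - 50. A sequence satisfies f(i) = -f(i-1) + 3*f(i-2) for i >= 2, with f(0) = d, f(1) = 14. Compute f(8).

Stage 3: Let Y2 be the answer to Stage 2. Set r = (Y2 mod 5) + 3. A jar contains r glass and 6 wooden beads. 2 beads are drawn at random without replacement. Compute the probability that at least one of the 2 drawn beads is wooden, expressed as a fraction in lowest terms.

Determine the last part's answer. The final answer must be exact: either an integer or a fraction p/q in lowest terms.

17/22

Stage 1: squarings mod 1273: 462^1=462, 462^2=853, 462^4=726, 462^8=54, 462^16=370, 462^32=689, 462^64=1165, 462^128=207, 462^256=840, 462^512=358, 462^1024=864, 462^2048=518, 462^4096=994, 462^8192=188, 462^16384=973, 462^32768=890, 462^65536=294, 462^131072=1145, 462^262144=1108, 462^524288=492; 462^855497 = 462^1 * 462^8 * 462^64 * 462^128 * 462^256 * 462^1024 * 462^2048 * 462^65536 * 462^262144 * 462^524288 = 948 (mod 1273); answer 948
Stage 2: Y1 = 948; d = 1; f(2) = -1*(14) + 3*(1) = -11; iterating: f(2)=-11, f(3)=53, f(4)=-86, f(5)=245, f(6)=-503, f(7)=1238, f(8)=-2747; answer -2747
Stage 3: Y2 = -2747; r = 6; total draws C(12,2) = 66; complement C(6,2) = 15; favorable 66 - 15 = 51; P = 17/22; answer 17/22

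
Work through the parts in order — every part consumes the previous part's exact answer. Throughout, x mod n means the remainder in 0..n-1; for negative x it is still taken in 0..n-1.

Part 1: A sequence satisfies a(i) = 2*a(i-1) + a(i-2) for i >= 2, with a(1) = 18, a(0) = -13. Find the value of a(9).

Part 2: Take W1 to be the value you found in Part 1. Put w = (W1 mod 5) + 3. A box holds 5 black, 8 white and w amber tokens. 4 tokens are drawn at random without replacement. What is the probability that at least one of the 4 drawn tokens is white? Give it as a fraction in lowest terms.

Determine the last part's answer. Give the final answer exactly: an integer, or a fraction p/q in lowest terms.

161/170

Part 1: a(2) = 2*(18) + 1*(-13) = 23; iterating: a(2)=23, a(3)=64, a(4)=151, a(5)=366, a(6)=883, a(7)=2132, a(8)=5147, a(9)=12426; answer 12426
Part 2: W1 = 12426; w = 4; total draws C(17,4) = 2380; complement C(9,4) = 126; favorable 2380 - 126 = 2254; P = 161/170; answer 161/170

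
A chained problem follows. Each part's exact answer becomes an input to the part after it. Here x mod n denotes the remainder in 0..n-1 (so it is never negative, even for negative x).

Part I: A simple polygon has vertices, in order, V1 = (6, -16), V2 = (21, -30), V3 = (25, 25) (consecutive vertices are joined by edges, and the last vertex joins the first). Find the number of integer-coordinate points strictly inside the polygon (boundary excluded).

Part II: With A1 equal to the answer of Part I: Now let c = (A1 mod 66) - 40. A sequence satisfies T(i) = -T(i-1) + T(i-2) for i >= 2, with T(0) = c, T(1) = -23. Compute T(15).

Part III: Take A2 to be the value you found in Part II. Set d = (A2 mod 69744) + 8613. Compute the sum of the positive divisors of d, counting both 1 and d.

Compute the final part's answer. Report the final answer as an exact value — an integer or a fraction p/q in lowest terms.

62820

Part I: cross terms: (6*-30 - 21*-16)=156, (21*25 - 25*-30)=1275, (25*-16 - 6*25)=-550; twice the area = |881| = 881; area = 881/2; boundary points = 1 + 1 + 1 = 3; strictly interior points = area - boundary/2 + 1 = 440; answer 440
Part II: A1 = 440; c = 4; T(2) = -1*(-23) + 1*(4) = 27; iterating: T(2)=27, T(3)=-50, T(4)=77, T(5)=-127, T(6)=204, T(7)=-331, T(8)=535, T(9)=-866, T(10)=1401, T(11)=-2267, T(12)=3668, T(13)=-5935, T(14)=9603, T(15)=-15538; answer -15538
Part III: A2 = -15538; d = 62819; 62819 is prime, so its only divisors are 1 and 62819; sigma = 1 + 62819 = 62820; answer 62820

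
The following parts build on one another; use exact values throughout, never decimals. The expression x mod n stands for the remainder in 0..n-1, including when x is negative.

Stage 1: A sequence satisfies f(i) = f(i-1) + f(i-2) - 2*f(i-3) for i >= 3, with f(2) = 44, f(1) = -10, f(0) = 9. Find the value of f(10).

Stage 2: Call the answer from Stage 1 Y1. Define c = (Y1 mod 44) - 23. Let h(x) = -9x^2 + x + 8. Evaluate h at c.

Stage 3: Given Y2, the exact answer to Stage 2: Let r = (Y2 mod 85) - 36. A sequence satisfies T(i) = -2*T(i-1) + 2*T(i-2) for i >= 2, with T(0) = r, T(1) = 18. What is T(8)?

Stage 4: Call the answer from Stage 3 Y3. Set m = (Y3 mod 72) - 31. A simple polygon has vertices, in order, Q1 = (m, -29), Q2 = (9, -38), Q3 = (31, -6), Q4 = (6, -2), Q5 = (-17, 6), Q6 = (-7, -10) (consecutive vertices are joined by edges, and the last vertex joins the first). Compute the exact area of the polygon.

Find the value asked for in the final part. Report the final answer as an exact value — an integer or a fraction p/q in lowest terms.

1210

Stage 1: f(3) = 1*(44) + 1*(-10) - 2*(9) = 16; iterating: f(3)=16, f(4)=80, f(5)=8, f(6)=56, f(7)=-96, f(8)=-56, f(9)=-264, f(10)=-128; answer -128
Stage 2: Y1 = -128; c = -19; -9*(-19)^2 + 1*(-19)^1 + 8 = (-3249) + (-19) + (8) = -3260; answer -3260
Stage 3: Y2 = -3260; r = 19; T(2) = -2*(18) + 2*(19) = 2; iterating: T(2)=2, T(3)=32, T(4)=-60, T(5)=184, T(6)=-488, T(7)=1344, T(8)=-3664; answer -3664
Stage 4: Y3 = -3664; m = -23; cross terms: (-23*-38 - 9*-29)=1135, (9*-6 - 31*-38)=1124, (31*-2 - 6*-6)=-26, (6*6 - -17*-2)=2, (-17*-10 - -7*6)=212, (-7*-29 - -23*-10)=-27; twice the area = |2420| = 2420; area = 1210; answer 1210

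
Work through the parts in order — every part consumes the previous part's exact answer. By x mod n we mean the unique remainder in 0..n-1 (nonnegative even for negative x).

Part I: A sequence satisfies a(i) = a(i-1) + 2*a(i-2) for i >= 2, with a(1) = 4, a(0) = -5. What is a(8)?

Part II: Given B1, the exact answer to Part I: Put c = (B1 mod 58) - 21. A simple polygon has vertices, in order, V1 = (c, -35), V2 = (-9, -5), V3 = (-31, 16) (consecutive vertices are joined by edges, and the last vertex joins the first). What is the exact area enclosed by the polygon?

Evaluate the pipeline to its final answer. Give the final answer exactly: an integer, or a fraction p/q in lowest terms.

Part I: a(2) = 1*(4) + 2*(-5) = -6; iterating: a(2)=-6, a(3)=2, a(4)=-10, a(5)=-6, a(6)=-26, a(7)=-38, a(8)=-90; answer -90
Part II: B1 = -90; c = 5; cross terms: (5*-5 - -9*-35)=-340, (-9*16 - -31*-5)=-299, (-31*-35 - 5*16)=1005; twice the area = |366| = 366; area = 183; answer 183

183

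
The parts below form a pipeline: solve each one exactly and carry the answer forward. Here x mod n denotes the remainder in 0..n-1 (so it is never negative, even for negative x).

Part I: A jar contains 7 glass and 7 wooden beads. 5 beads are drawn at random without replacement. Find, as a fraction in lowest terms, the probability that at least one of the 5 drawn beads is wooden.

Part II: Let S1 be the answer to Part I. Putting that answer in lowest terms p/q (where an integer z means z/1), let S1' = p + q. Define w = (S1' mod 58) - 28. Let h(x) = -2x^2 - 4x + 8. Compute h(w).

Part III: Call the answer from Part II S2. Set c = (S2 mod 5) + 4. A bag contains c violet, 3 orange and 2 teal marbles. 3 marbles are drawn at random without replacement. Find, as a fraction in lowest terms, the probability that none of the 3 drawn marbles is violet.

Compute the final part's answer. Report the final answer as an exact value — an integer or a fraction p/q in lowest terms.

5/42

Part I: total draws C(14,5) = 2002; complement C(7,5) = 21; favorable 2002 - 21 = 1981; P = 283/286; answer 283/286
Part II: S1 = 283/286; threaded value p + q = 569; w = 19; -2*(19)^2 - 4*(19)^1 + 8 = (-722) + (-76) + (8) = -790; answer -790
Part III: S2 = -790; c = 4; total draws C(9,3) = 84; favorable C(5,3) = 10; P = 5/42; answer 5/42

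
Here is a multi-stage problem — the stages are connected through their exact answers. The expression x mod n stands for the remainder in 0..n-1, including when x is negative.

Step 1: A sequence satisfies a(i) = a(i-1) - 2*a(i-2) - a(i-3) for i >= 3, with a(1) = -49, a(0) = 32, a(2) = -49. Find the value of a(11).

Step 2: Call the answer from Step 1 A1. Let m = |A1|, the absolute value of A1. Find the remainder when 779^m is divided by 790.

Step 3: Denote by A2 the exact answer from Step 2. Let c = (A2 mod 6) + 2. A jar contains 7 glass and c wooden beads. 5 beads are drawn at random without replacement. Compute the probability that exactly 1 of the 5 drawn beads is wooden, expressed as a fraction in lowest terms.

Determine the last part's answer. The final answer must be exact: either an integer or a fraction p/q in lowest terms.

Step 1: a(3) = 1*(-49) - 2*(-49) - 1*(32) = 17; iterating: a(3)=17, a(4)=164, a(5)=179, a(6)=-166, a(7)=-688, a(8)=-535, a(9)=1007, a(10)=2765, a(11)=1286; answer 1286
Step 2: A1 = 1286; m = 1286; squarings mod 790: 779^1=779, 779^2=121, 779^4=421, 779^8=281, 779^16=751, 779^32=731, 779^64=321, 779^128=341, 779^256=151, 779^512=681, 779^1024=31; 779^1286 = 779^2 * 779^4 * 779^256 * 779^1024 = 431 (mod 790); answer 431
Step 3: A2 = 431; c = 7; total draws C(14,5) = 2002; favorable C(7,1)*C(7,4) = 245; P = 35/286; answer 35/286

35/286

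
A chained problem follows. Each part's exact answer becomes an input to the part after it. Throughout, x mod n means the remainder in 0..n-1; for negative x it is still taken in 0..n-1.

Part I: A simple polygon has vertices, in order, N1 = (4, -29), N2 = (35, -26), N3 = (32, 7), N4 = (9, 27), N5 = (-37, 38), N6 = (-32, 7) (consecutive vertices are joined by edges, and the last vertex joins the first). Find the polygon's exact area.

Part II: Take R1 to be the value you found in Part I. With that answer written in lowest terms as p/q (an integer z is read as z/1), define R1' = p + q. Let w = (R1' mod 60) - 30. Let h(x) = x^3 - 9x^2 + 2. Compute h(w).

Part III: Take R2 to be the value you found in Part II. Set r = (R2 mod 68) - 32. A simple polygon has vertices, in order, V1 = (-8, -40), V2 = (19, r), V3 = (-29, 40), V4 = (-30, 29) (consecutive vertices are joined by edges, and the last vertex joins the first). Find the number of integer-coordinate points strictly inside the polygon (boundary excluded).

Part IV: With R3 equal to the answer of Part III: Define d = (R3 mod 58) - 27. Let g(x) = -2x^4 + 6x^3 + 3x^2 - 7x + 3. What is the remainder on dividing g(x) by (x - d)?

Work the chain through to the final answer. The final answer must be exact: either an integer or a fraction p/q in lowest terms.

Part I: cross terms: (4*-26 - 35*-29)=911, (35*7 - 32*-26)=1077, (32*27 - 9*7)=801, (9*38 - -37*27)=1341, (-37*7 - -32*38)=957, (-32*-29 - 4*7)=900; twice the area = |5987| = 5987; area = 5987/2; answer 5987/2
Part II: R1 = 5987/2; threaded value p + q = 5989; w = 19; 1*(19)^3 - 9*(19)^2 + 2 = (6859) + (-3249) + (2) = 3612; answer 3612
Part III: R2 = 3612; r = -24; cross terms: (-8*-24 - 19*-40)=952, (19*40 - -29*-24)=64, (-29*29 - -30*40)=359, (-30*-40 - -8*29)=1432; twice the area = |2807| = 2807; area = 2807/2; boundary points = 1 + 16 + 1 + 1 = 19; strictly interior points = area - boundary/2 + 1 = 1395; answer 1395
Part IV: R3 = 1395; d = -24; remainder = value at the root: -2*(-24)^4 + 6*(-24)^3 + 3*(-24)^2 - 7*(-24)^1 + 3 = (-663552) + (-82944) + (1728) + (168) + (3) = -744597; answer -744597

-744597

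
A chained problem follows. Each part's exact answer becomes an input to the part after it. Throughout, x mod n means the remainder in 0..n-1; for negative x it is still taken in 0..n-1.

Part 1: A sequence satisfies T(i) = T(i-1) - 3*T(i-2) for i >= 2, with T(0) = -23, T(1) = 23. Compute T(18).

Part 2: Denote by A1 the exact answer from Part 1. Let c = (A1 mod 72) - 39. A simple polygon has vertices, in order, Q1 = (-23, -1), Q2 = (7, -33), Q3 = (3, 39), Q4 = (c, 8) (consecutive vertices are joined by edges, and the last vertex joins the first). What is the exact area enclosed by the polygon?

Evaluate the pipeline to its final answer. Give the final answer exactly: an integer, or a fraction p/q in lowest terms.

1353

Part 1: T(2) = 1*(23) - 3*(-23) = 92; iterating: T(2)=92, T(3)=23, T(4)=-253, T(5)=-322, T(6)=437, T(7)=1403, T(8)=92, T(9)=-4117, T(10)=-4393, T(11)=7958, T(12)=21137, T(13)=-2737, T(14)=-66148, T(15)=-57937, T(16)=140507, T(17)=314318, T(18)=-107203; answer -107203
Part 2: A1 = -107203; c = -34; cross terms: (-23*-33 - 7*-1)=766, (7*39 - 3*-33)=372, (3*8 - -34*39)=1350, (-34*-1 - -23*8)=218; twice the area = |2706| = 2706; area = 1353; answer 1353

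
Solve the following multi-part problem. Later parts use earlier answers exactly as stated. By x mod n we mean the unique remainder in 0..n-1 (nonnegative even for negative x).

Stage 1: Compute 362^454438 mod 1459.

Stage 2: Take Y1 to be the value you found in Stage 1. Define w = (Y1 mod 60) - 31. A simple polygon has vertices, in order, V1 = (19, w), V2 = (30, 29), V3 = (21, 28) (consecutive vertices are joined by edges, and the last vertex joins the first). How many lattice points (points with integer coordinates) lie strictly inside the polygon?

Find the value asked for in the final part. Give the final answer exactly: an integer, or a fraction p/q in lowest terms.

48

Stage 1: squarings mod 1459: 362^1=362, 362^2=1193, 362^4=724, 362^8=395, 362^16=1371, 362^32=449, 362^64=259, 362^128=1426, 362^256=1089, 362^512=1213, 362^1024=697, 362^2048=1421, 362^4096=1444, 362^8192=225, 362^16384=1019, 362^32768=1012, 362^65536=1385, 362^131072=1099, 362^262144=1208; 362^454438 = 362^2 * 362^4 * 362^32 * 362^256 * 362^512 * 362^1024 * 362^2048 * 362^8192 * 362^16384 * 362^32768 * 362^131072 * 362^262144 = 168 (mod 1459); answer 168
Stage 2: Y1 = 168; w = 17; cross terms: (19*29 - 30*17)=41, (30*28 - 21*29)=231, (21*17 - 19*28)=-175; twice the area = |97| = 97; area = 97/2; boundary points = 1 + 1 + 1 = 3; strictly interior points = area - boundary/2 + 1 = 48; answer 48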